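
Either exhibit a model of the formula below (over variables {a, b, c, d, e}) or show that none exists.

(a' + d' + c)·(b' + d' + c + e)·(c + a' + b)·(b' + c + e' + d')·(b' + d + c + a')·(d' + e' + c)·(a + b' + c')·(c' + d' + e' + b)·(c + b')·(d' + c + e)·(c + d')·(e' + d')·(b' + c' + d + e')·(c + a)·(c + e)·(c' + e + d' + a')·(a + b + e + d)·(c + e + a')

a=0,  b=0,  c=1,  d=0,  e=1

Branch on c: set c = 1.
Branch on a: set a = 0.
From the singleton clause (b'), b = 0.
Branch on d: set d = 0.
From the singleton clause (e), e = 1.
Every clause now holds.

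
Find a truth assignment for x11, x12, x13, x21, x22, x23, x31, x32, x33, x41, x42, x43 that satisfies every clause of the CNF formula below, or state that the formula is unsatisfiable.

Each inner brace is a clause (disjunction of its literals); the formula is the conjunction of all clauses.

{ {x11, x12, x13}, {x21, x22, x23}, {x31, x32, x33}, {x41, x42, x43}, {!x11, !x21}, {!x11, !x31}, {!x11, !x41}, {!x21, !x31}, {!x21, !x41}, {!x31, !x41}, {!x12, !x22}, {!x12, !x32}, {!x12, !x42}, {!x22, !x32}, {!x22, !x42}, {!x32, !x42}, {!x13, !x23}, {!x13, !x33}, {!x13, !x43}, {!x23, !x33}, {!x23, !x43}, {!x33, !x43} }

UNSATISFIABLE

Try x11 = false.
Try x12 = true.
(!x22) alone gives x22 = false.
(!x32) alone gives x32 = false.
(!x42) alone gives x42 = false.
Try x21 = true.
(!x31) alone gives x31 = false.
(x33) alone gives x33 = true.
(!x41) alone gives x41 = false.
(x43) alone gives x43 = true.
That conflicts with the unit clause (!x43).
Backtrack on x21: now try x21 = false.
(x23) alone gives x23 = true.
(!x13) alone gives x13 = false.
(!x33) alone gives x33 = false.
(x31) alone gives x31 = true.
(!x41) alone gives x41 = false.
(x43) alone gives x43 = true.
That conflicts with the unit clause (!x43).
Neither x21 = true nor x21 = false works.
Backtrack on x12: now try x12 = false.
(x13) alone gives x13 = true.
(!x23) alone gives x23 = false.
(!x33) alone gives x33 = false.
(!x43) alone gives x43 = false.
Try x21 = true.
(!x31) alone gives x31 = false.
(x32) alone gives x32 = true.
(!x41) alone gives x41 = false.
(x42) alone gives x42 = true.
That conflicts with the unit clause (!x42).
Backtrack on x21: now try x21 = false.
(x22) alone gives x22 = true.
(!x32) alone gives x32 = false.
(x31) alone gives x31 = true.
(!x41) alone gives x41 = false.
(x42) alone gives x42 = true.
That conflicts with the unit clause (!x42).
Neither x21 = true nor x21 = false works.
Neither x12 = true nor x12 = false works.
Backtrack on x11: now try x11 = true.
(!x21) alone gives x21 = false.
(!x31) alone gives x31 = false.
(!x41) alone gives x41 = false.
Try x22 = true.
(!x12) alone gives x12 = false.
(!x32) alone gives x32 = false.
(x33) alone gives x33 = true.
(!x42) alone gives x42 = false.
(x43) alone gives x43 = true.
That conflicts with the unit clause (!x43).
Backtrack on x22: now try x22 = false.
(x23) alone gives x23 = true.
(!x13) alone gives x13 = false.
(!x33) alone gives x33 = false.
(x32) alone gives x32 = true.
(!x12) alone gives x12 = false.
(!x42) alone gives x42 = false.
(x43) alone gives x43 = true.
That conflicts with the unit clause (!x43).
Neither x22 = true nor x22 = false works.
Neither x11 = true nor x11 = false works.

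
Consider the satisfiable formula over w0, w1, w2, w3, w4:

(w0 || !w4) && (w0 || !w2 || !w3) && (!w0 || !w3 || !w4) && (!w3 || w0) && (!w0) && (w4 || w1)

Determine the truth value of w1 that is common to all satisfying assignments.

Suppose w1 = false.
From the singleton clause (!w0), w0 = false.
From the singleton clause (!w4), w4 = false.
But (w4) is also a unit clause — contradiction.
So every satisfying assignment has w1 = True.

True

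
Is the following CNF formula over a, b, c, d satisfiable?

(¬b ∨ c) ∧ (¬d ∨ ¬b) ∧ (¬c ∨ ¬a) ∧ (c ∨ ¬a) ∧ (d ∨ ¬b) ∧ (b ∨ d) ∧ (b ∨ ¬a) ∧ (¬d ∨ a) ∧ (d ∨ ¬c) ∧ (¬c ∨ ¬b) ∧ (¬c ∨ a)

Branch on b: set b = False.
From the singleton clause (d), d = True.
From the singleton clause (¬a), a = False.
That conflicts with the unit clause (a).
That branch fails; take b = True instead.
From the singleton clause (c), c = True.
That conflicts with the unit clause (¬c).
Neither b = True nor b = False works.
No assignment satisfies every clause.

Unsatisfiable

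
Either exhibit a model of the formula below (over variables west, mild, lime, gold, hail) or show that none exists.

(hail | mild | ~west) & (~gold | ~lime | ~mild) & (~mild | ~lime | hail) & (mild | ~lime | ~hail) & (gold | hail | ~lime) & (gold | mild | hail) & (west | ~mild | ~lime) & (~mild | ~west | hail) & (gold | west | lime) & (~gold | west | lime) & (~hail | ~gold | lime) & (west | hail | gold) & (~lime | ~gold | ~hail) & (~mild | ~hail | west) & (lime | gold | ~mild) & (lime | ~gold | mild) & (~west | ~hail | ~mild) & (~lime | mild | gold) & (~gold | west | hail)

west ↦ 1,  mild ↦ 0,  lime ↦ 0,  gold ↦ 0,  hail ↦ 1

Suppose hail = 1.
Suppose mild = 0.
The clause (~lime) is unit, so lime = 0.
The clause (~gold) is unit, so gold = 0.
The clause (west) is unit, so west = 1.
This assignment satisfies each clause.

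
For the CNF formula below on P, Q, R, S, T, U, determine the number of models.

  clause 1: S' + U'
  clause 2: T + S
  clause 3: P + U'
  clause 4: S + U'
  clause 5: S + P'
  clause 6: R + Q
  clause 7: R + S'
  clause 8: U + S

8

There are 2^6 = 64 truth assignments over (P, Q, R, S, T, U).
Split on R. With R = 1, the clauses containing R are satisfied and R' drops from the rest; 8 of the 2^5 = 32 assignments to the other variables satisfy what remains.
With R = 0, by the same count on the reduced clause set, 0 assignments work.
(One model: P=F, Q=F, R=T, S=T, T=F, U=F.)
Total: 8 + 0 = 8.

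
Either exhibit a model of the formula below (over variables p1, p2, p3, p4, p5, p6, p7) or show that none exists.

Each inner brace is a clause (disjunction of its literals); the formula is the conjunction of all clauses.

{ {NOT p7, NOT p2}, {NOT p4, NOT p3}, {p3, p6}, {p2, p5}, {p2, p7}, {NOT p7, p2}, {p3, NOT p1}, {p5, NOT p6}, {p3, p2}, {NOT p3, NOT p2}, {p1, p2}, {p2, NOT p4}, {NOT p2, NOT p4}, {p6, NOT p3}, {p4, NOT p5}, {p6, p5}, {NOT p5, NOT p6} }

Try p7 = false.
From the singleton clause (p2), p2 = true.
From the singleton clause (NOT p3), p3 = false.
From the singleton clause (p6), p6 = true.
From the singleton clause (NOT p1), p1 = false.
From the singleton clause (p5), p5 = true.
But (NOT p5) is also a unit clause — contradiction.
Undo p7 and try p7 = true.
From the singleton clause (NOT p2), p2 = false.
But (p2) is also a unit clause — contradiction.
Both values of p7 lead to a conflict.

UNSATISFIABLE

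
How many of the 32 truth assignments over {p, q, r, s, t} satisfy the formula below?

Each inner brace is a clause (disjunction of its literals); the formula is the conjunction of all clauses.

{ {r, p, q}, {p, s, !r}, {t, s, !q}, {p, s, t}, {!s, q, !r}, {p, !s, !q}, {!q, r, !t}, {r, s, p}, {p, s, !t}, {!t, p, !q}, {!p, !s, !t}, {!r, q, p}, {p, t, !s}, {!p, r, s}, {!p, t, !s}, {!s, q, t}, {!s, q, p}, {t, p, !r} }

3

There are 2^5 = 32 truth assignments over (p, q, r, s, t).
Split on q. With q = true, the clauses containing q are satisfied and !q drops from the rest; 1 of the 2^4 = 16 assignments to the other variables satisfy what remains.
With q = false, by the same count on the reduced clause set, 2 assignments work.
Total: 1 + 2 = 3.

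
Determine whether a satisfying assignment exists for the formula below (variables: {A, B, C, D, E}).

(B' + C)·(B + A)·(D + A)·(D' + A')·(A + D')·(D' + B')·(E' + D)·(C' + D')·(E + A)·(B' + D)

Satisfiable

Try B = 0.
Unit clause (A) forces A = 1.
Unit clause (D') forces D = 0.
Unit clause (E') forces E = 0.
All clauses hold; C can take either value.
A satisfying assignment: A: 1,  B: 0,  C: 0,  D: 0,  E: 0.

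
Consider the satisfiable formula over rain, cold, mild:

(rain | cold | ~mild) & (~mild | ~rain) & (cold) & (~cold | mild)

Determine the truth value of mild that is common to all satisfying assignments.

True

Suppose mild = 0.
Unit clause (cold) forces cold = 1.
That conflicts with the unit clause (~cold).
So every satisfying assignment has mild = True.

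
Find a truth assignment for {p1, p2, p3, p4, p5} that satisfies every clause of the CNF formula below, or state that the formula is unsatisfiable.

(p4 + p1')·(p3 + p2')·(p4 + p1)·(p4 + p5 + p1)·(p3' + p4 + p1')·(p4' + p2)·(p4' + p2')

Branch on p4: set p4 = 1.
From the singleton clause (p2), p2 = 1.
That conflicts with the unit clause (p2').
That branch fails; take p4 = 0 instead.
From the singleton clause (p1'), p1 = 0.
That conflicts with the unit clause (p1).
Both values of p4 lead to a conflict.

UNSATISFIABLE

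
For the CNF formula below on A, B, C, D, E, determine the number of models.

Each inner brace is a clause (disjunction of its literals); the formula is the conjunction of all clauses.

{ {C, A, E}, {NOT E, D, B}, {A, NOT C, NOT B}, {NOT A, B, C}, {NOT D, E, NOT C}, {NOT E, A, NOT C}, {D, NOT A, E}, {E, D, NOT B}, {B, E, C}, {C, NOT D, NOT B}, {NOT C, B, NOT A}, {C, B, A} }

5

There are 2^5 = 32 truth assignments over (A, B, C, D, E).
Split on B. With B = true, the clauses containing B are satisfied and NOT B drops from the rest; 4 of the 2^4 = 16 assignments to the other variables satisfy what remains.
With B = false, by the same count on the reduced clause set, 1 assignment works.
Total: 4 + 1 = 5.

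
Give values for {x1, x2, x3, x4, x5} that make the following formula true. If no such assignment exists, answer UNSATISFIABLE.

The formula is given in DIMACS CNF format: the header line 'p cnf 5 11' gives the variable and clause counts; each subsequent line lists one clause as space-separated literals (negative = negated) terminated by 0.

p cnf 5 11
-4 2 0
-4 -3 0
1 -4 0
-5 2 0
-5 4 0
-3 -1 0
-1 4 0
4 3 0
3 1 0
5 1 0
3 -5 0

Case x4 = True:
From the singleton clause (x2), x2 = True.
From the singleton clause (¬x3), x3 = False.
From the singleton clause (x1), x1 = True.
From the singleton clause (¬x5), x5 = False.
Every clause now holds.

x1=True,  x2=True,  x3=False,  x4=True,  x5=False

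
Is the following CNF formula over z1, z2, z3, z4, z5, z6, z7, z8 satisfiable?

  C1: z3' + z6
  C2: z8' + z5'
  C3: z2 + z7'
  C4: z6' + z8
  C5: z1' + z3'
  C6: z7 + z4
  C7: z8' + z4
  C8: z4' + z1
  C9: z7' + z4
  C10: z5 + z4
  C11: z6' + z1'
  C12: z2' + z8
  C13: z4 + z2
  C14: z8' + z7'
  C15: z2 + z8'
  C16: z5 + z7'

Suppose z3 = 0.
Suppose z8 = 1.
The clause (z5') is unit, so z5 = 0.
The clause (z4) is unit, so z4 = 1.
The clause (z1) is unit, so z1 = 1.
The clause (z6') is unit, so z6 = 0.
The clause (z7') is unit, so z7 = 0.
The clause (z2) is unit, so z2 = 1.
All clauses are satisfied.
A satisfying assignment: z1=1; z2=1; z3=0; z4=1; z5=0; z6=0; z7=0; z8=1.

Satisfiable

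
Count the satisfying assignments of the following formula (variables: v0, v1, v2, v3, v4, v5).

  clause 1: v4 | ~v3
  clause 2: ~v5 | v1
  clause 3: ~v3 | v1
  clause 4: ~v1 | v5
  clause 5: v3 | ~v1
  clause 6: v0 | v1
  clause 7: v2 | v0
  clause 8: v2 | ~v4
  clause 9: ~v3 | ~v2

There are 2^6 = 64 truth assignments over (v0, v1, v2, v3, v4, v5).
Split on v0. With v0 = 1, the clauses containing v0 are satisfied and ~v0 drops from the rest; 3 of the 2^5 = 32 assignments to the other variables satisfy what remains.
With v0 = 0, by the same count on the reduced clause set, 0 assignments work.
(One model: v0=T, v1=F, v2=F, v3=F, v4=F, v5=F.)
Total: 3 + 0 = 3.

3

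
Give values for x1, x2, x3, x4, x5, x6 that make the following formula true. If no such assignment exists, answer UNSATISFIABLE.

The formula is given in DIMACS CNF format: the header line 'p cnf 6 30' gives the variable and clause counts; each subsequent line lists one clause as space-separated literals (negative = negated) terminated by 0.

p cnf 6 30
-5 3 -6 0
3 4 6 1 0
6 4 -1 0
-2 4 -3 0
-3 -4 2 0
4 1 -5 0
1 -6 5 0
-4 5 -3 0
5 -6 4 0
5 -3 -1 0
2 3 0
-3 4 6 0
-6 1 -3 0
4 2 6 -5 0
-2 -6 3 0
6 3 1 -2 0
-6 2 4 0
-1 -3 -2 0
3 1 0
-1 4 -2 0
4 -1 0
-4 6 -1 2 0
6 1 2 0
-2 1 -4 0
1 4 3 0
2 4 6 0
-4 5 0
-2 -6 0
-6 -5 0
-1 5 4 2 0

Case x2 = True:
The clause (¬x6) is unit, so x6 = False.
Case x4 = True:
The clause (x1) is unit, so x1 = True.
The clause (¬x3) is unit, so x3 = False.
The clause (x5) is unit, so x5 = True.
Every clause now holds.

x1 ↦ True,  x2 ↦ True,  x3 ↦ False,  x4 ↦ True,  x5 ↦ True,  x6 ↦ False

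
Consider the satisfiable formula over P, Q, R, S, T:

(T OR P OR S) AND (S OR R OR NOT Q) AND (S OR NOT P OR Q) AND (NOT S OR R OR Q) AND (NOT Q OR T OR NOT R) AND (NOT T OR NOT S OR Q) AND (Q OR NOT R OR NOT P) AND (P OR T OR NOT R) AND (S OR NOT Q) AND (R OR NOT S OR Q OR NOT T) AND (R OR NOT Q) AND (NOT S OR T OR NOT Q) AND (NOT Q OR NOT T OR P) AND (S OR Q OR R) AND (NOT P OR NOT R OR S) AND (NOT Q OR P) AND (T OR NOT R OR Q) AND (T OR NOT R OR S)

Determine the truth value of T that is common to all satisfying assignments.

True

Suppose T = false.
Try P = true.
Try S = true.
Unit clause (NOT Q) forces Q = false.
Unit clause (R) forces R = true.
But (NOT R) is also a unit clause — contradiction.
That branch fails; take S = false instead.
Unit clause (Q) forces Q = true.
But (NOT Q) is also a unit clause — contradiction.
Either choice for S ends in contradiction.
That branch fails; take P = false instead.
Unit clause (S) forces S = true.
Unit clause (NOT R) forces R = false.
Unit clause (Q) forces Q = true.
But (NOT Q) is also a unit clause — contradiction.
Either choice for P ends in contradiction.
So every satisfying assignment has T = True.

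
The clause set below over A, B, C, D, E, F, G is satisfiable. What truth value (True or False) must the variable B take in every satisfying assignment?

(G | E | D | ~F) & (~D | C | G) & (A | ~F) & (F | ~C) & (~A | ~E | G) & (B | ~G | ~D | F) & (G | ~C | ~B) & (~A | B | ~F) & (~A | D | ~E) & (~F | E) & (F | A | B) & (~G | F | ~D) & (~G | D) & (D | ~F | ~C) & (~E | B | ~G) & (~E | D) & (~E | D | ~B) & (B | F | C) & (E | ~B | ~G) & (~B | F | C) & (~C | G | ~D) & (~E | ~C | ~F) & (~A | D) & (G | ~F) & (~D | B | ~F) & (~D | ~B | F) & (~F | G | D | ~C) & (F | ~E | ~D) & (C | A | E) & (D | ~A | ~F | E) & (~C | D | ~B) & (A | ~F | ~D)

True

Suppose B = 0.
Case A = 1:
From the singleton clause (~F), F = 0.
From the singleton clause (~C), C = 0.
That conflicts with the unit clause (C).
Backtrack on A: now try A = 0.
From the singleton clause (~F), F = 0.
That conflicts with the unit clause (F).
Either choice for A ends in contradiction.
So every satisfying assignment has B = True.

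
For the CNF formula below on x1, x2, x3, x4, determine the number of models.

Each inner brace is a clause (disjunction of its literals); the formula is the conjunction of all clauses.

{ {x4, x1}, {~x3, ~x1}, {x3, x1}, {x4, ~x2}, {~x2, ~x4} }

3

There are 2^4 = 16 truth assignments over (x1, x2, x3, x4).
Split on x3. With x3 = 1, the clauses containing x3 are satisfied and ~x3 drops from the rest; 1 of the 2^3 = 8 assignments to the other variables satisfy what remains.
With x3 = 0, by the same count on the reduced clause set, 2 assignments work.
Total: 1 + 2 = 3.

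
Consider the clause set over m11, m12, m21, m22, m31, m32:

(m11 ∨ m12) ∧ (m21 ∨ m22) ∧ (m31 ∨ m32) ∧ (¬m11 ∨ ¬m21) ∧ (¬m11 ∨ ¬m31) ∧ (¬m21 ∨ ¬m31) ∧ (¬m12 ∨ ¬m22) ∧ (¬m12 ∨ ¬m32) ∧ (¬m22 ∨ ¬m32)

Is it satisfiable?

No

Branch on m11: set m11 = True.
From the singleton clause (¬m21), m21 = False.
From the singleton clause (m22), m22 = True.
From the singleton clause (¬m31), m31 = False.
From the singleton clause (m32), m32 = True.
That conflicts with the unit clause (¬m32).
That branch fails; take m11 = False instead.
From the singleton clause (m12), m12 = True.
From the singleton clause (¬m22), m22 = False.
From the singleton clause (m21), m21 = True.
From the singleton clause (¬m31), m31 = False.
From the singleton clause (m32), m32 = True.
That conflicts with the unit clause (¬m32).
Either choice for m11 ends in contradiction.
No assignment satisfies every clause.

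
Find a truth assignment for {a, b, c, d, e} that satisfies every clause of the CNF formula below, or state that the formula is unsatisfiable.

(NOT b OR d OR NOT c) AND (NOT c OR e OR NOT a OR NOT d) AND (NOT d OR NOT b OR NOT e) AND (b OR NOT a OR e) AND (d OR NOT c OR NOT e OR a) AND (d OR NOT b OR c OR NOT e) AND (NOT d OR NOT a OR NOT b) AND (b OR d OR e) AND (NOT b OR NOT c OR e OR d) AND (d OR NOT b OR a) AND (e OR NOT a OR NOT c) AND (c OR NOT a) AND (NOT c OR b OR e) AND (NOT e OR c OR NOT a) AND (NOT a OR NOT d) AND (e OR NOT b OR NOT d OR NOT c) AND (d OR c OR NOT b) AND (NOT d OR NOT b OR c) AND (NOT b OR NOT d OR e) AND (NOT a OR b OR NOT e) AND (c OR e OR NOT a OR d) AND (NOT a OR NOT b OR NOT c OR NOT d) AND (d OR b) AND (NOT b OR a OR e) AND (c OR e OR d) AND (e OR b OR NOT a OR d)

Branch on c: set c = true.
Branch on b: set b = false.
Unit clause (e) forces e = true.
Unit clause (NOT a) forces a = false.
Unit clause (d) forces d = true.
All clauses are satisfied.

a=false, b=false, c=true, d=true, e=true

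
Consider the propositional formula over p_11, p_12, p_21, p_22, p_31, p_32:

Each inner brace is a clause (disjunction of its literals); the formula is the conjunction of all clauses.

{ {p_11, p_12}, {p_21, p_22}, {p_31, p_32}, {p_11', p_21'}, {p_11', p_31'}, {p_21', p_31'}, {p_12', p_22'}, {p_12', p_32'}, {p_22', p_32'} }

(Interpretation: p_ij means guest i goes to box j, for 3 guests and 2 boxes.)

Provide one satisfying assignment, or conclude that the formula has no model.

Try p_11 = 1.
(p_21') alone gives p_21 = 0.
(p_22) alone gives p_22 = 1.
(p_31') alone gives p_31 = 0.
(p_32) alone gives p_32 = 1.
But (p_32') is also a unit clause — contradiction.
So p_11 must be the other value — set p_11 = 0.
(p_12) alone gives p_12 = 1.
(p_22') alone gives p_22 = 0.
(p_21) alone gives p_21 = 1.
(p_31') alone gives p_31 = 0.
(p_32) alone gives p_32 = 1.
But (p_32') is also a unit clause — contradiction.
Either choice for p_11 ends in contradiction.

UNSATISFIABLE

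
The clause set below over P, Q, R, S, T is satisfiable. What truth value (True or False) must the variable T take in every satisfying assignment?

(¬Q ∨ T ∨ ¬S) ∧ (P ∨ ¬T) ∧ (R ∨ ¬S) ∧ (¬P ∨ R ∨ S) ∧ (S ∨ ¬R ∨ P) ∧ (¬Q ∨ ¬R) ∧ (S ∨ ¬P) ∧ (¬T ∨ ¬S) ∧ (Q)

False

Suppose T = True.
The clause (P) is unit, so P = True.
The clause (S) is unit, so S = True.
But (¬S) is also a unit clause — contradiction.
So every satisfying assignment has T = False.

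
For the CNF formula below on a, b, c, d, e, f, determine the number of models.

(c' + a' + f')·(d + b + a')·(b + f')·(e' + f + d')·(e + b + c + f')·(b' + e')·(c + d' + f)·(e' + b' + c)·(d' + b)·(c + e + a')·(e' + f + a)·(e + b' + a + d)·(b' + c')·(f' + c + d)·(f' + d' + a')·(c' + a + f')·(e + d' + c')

There are 2^6 = 64 truth assignments over (a, b, c, d, e, f).
Split on b. With b = 1, the clauses containing b are satisfied and b' drops from the rest; 1 of the 2^5 = 32 assignments to the other variables satisfy what remains.
With b = 0, by the same count on the reduced clause set, 2 assignments work.
(One model: a=F, b=F, c=F, d=F, e=F, f=F.)
Total: 1 + 2 = 3.

3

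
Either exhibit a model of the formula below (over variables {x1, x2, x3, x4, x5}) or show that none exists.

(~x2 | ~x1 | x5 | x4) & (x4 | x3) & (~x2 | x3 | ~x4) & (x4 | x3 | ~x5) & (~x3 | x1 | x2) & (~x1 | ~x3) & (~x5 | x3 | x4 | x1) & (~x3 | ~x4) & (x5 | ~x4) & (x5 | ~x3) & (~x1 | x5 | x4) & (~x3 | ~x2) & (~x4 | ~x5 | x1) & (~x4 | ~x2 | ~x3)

x1: 1,  x2: 0,  x3: 0,  x4: 1,  x5: 1

Branch on x4: set x4 = 1.
From the singleton clause (~x3), x3 = 0.
From the singleton clause (~x2), x2 = 0.
From the singleton clause (x5), x5 = 1.
From the singleton clause (x1), x1 = 1.
All clauses are satisfied.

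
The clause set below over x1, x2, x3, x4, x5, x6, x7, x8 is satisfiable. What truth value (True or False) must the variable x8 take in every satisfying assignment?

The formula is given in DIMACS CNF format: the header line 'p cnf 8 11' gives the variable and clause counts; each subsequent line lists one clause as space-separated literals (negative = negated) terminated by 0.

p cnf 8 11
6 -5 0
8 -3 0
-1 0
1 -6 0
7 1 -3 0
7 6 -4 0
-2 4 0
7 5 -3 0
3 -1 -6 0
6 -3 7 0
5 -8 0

Suppose x8 = True.
From the singleton clause (¬x1), x1 = False.
From the singleton clause (¬x6), x6 = False.
From the singleton clause (¬x5), x5 = False.
That conflicts with the unit clause (x5).
So every satisfying assignment has x8 = False.

False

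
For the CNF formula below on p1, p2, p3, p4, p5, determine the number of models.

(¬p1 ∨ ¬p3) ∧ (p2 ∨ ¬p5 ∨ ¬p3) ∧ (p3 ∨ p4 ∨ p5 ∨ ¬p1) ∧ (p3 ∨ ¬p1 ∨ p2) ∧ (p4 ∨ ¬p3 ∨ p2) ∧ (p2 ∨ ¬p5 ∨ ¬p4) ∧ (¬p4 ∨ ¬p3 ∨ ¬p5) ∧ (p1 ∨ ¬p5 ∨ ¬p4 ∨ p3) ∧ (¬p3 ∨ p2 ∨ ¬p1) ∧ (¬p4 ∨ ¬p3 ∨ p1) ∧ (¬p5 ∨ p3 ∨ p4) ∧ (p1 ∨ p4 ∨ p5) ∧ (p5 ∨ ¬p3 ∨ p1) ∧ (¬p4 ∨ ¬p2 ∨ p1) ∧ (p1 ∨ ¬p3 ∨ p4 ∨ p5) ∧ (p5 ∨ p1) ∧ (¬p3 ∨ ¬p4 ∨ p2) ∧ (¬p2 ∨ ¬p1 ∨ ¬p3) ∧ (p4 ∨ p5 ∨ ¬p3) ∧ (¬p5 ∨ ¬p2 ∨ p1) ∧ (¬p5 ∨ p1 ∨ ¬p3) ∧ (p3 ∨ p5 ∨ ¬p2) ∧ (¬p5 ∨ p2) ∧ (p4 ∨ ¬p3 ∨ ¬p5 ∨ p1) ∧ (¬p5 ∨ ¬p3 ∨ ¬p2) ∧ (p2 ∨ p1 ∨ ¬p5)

1

There are 2^5 = 32 truth assignments over (p1, p2, p3, p4, p5).
Split on p1. With p1 = True, the clauses containing p1 are satisfied and ¬p1 drops from the rest; 1 of the 2^4 = 16 assignments to the other variables satisfy what remains.
With p1 = False, by the same count on the reduced clause set, 0 assignments work.
(One model: p1=T, p2=T, p3=F, p4=T, p5=T.)
Total: 1 + 0 = 1.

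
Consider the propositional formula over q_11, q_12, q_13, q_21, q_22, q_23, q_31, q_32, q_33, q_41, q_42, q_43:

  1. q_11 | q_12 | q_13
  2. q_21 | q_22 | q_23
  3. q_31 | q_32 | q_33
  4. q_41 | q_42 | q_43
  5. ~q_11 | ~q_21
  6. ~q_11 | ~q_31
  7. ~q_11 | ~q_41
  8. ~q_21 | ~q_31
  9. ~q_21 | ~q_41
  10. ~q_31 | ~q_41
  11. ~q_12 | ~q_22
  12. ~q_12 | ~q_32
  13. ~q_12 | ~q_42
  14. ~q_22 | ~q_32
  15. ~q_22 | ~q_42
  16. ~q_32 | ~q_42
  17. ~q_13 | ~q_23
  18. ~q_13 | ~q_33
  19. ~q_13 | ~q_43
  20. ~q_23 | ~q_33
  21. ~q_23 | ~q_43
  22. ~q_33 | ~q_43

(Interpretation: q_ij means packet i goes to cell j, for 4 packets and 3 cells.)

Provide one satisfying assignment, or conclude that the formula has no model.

UNSATISFIABLE

Suppose q_11 = 0.
Suppose q_12 = 1.
The clause (~q_22) is unit, so q_22 = 0.
The clause (~q_32) is unit, so q_32 = 0.
The clause (~q_42) is unit, so q_42 = 0.
Suppose q_21 = 1.
The clause (~q_31) is unit, so q_31 = 0.
The clause (q_33) is unit, so q_33 = 1.
The clause (~q_41) is unit, so q_41 = 0.
The clause (q_43) is unit, so q_43 = 1.
Now (~q_43) is unsatisfied and unit — conflict.
That branch fails; take q_21 = 0 instead.
The clause (q_23) is unit, so q_23 = 1.
The clause (~q_13) is unit, so q_13 = 0.
The clause (~q_33) is unit, so q_33 = 0.
The clause (q_31) is unit, so q_31 = 1.
The clause (~q_41) is unit, so q_41 = 0.
The clause (q_43) is unit, so q_43 = 1.
Now (~q_43) is unsatisfied and unit — conflict.
Either choice for q_21 ends in contradiction.
That branch fails; take q_12 = 0 instead.
The clause (q_13) is unit, so q_13 = 1.
The clause (~q_23) is unit, so q_23 = 0.
The clause (~q_33) is unit, so q_33 = 0.
The clause (~q_43) is unit, so q_43 = 0.
Suppose q_21 = 1.
The clause (~q_31) is unit, so q_31 = 0.
The clause (q_32) is unit, so q_32 = 1.
The clause (~q_41) is unit, so q_41 = 0.
The clause (q_42) is unit, so q_42 = 1.
Now (~q_42) is unsatisfied and unit — conflict.
That branch fails; take q_21 = 0 instead.
The clause (q_22) is unit, so q_22 = 1.
The clause (~q_32) is unit, so q_32 = 0.
The clause (q_31) is unit, so q_31 = 1.
The clause (~q_41) is unit, so q_41 = 0.
The clause (q_42) is unit, so q_42 = 1.
Now (~q_42) is unsatisfied and unit — conflict.
Either choice for q_21 ends in contradiction.
Either choice for q_12 ends in contradiction.
That branch fails; take q_11 = 1 instead.
The clause (~q_21) is unit, so q_21 = 0.
The clause (~q_31) is unit, so q_31 = 0.
The clause (~q_41) is unit, so q_41 = 0.
Suppose q_22 = 1.
The clause (~q_12) is unit, so q_12 = 0.
The clause (~q_32) is unit, so q_32 = 0.
The clause (q_33) is unit, so q_33 = 1.
The clause (~q_42) is unit, so q_42 = 0.
The clause (q_43) is unit, so q_43 = 1.
Now (~q_43) is unsatisfied and unit — conflict.
That branch fails; take q_22 = 0 instead.
The clause (q_23) is unit, so q_23 = 1.
The clause (~q_13) is unit, so q_13 = 0.
The clause (~q_33) is unit, so q_33 = 0.
The clause (q_32) is unit, so q_32 = 1.
The clause (~q_12) is unit, so q_12 = 0.
The clause (~q_42) is unit, so q_42 = 0.
The clause (q_43) is unit, so q_43 = 1.
Now (~q_43) is unsatisfied and unit — conflict.
Either choice for q_22 ends in contradiction.
Either choice for q_11 ends in contradiction.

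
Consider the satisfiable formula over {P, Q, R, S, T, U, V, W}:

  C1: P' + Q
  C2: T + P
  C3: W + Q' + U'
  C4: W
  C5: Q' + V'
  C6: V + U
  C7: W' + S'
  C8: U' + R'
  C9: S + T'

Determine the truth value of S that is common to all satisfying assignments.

False

Suppose S = 1.
Unit clause (W) forces W = 1.
Now (W') is unsatisfied and unit — conflict.
So every satisfying assignment has S = False.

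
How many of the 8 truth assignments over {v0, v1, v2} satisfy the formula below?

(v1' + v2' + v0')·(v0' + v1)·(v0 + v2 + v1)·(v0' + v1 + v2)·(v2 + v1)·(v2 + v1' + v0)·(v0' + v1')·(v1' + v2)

There are 2^3 = 8 truth assignments over (v0, v1, v2).
Check each against the 8 clauses (columns in the order v0, v1, v2):
  F F F  ✗ fails (v0 + v2 + v1)
  F F T  ✓ satisfies all
  F T F  ✗ fails (v2 + v1' + v0)
  F T T  ✓ satisfies all
  T F F  ✗ fails (v0' + v1)
  T F T  ✗ fails (v0' + v1)
  T T F  ✗ fails (v0' + v1')
  T T T  ✗ fails (v1' + v2' + v0')
2 of the 8 rows are models.

2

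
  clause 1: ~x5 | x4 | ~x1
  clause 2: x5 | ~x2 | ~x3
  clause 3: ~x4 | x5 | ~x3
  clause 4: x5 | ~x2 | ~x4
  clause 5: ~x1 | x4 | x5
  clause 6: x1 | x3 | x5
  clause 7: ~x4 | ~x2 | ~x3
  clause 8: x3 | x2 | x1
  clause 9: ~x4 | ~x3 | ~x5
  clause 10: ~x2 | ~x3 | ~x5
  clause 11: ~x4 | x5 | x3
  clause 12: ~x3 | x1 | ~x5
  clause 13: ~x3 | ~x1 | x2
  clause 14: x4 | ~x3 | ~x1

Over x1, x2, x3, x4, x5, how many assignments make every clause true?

There are 2^5 = 32 truth assignments over (x1, x2, x3, x4, x5).
Split on x5. With x5 = 1, the clauses containing x5 are satisfied and ~x5 drops from the rest; 4 of the 2^4 = 16 assignments to the other variables satisfy what remains.
With x5 = 0, by the same count on the reduced clause set, 1 assignment works.
(One model: x1=F, x2=F, x3=T, x4=F, x5=F.)
Total: 4 + 1 = 5.

5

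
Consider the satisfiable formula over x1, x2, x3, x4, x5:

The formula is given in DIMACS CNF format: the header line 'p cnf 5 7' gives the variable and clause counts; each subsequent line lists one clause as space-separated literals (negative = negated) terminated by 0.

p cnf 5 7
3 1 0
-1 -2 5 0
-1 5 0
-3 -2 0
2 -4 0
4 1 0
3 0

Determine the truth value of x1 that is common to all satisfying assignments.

Suppose x1 = False.
Unit clause (x3) forces x3 = True.
Unit clause (¬x2) forces x2 = False.
Unit clause (¬x4) forces x4 = False.
Now (x4) is unsatisfied and unit — conflict.
So every satisfying assignment has x1 = True.

True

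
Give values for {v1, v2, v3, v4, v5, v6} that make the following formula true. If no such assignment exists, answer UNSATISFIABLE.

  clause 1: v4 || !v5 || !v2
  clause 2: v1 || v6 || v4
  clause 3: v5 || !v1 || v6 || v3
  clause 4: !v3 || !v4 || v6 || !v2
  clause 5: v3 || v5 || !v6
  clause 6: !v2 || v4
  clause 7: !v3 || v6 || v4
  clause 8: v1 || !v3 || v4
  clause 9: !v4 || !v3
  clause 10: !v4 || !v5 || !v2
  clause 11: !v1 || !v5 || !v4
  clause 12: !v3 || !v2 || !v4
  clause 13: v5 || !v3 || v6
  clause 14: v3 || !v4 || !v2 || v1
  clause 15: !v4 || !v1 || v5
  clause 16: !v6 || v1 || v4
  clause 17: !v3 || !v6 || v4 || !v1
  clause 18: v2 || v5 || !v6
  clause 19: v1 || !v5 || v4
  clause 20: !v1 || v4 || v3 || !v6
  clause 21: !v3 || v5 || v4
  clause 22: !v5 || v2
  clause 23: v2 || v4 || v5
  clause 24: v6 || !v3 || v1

v1=false, v2=false, v3=false, v4=true, v5=false, v6=false

Case v2 = false:
(!v5) alone gives v5 = false.
(!v6) alone gives v6 = false.
(!v3) alone gives v3 = false.
(!v1) alone gives v1 = false.
(v4) alone gives v4 = true.
All clauses are satisfied.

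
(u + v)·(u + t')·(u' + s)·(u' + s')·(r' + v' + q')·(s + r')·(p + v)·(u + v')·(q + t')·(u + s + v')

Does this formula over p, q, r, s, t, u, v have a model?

Case u = 1:
Unit clause (s) forces s = 1.
That conflicts with the unit clause (s').
So u must be the other value — set u = 0.
Unit clause (v) forces v = 1.
That conflicts with the unit clause (v').
Both values of u lead to a conflict.
No assignment satisfies every clause.

No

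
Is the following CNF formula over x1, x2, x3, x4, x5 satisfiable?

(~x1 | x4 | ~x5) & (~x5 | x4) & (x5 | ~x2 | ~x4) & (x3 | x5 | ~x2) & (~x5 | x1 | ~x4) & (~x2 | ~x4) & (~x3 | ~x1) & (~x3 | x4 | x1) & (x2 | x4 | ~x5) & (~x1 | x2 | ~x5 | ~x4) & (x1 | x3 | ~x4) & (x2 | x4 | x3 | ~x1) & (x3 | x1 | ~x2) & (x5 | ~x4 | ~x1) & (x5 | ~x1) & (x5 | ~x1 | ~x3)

Suppose x5 = 0.
The clause (~x1) is unit, so x1 = 0.
Suppose x2 = 0.
Suppose x3 = 1.
The clause (x4) is unit, so x4 = 1.
This assignment satisfies each clause.
A satisfying assignment: x1: 0,  x2: 0,  x3: 1,  x4: 1,  x5: 0.

Satisfiable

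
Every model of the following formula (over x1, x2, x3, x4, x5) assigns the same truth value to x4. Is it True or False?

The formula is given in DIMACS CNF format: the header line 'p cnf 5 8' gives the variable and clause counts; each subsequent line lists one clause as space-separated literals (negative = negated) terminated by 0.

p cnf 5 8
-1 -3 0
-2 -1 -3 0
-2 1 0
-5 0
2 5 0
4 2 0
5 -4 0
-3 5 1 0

False

Suppose x4 = True.
From the singleton clause (¬x5), x5 = False.
But (x5) is also a unit clause — contradiction.
So every satisfying assignment has x4 = False.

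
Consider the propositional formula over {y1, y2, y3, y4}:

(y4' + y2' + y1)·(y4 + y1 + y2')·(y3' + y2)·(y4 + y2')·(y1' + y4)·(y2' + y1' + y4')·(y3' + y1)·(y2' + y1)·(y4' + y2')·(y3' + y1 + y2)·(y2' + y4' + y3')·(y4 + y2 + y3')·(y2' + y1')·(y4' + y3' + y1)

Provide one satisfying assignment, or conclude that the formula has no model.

y1 ↦ 1; y2 ↦ 0; y3 ↦ 0; y4 ↦ 1

Try y3 = 0.
Try y4 = 1.
Unit clause (y2') forces y2 = 0.
All clauses hold; y1 can take either value.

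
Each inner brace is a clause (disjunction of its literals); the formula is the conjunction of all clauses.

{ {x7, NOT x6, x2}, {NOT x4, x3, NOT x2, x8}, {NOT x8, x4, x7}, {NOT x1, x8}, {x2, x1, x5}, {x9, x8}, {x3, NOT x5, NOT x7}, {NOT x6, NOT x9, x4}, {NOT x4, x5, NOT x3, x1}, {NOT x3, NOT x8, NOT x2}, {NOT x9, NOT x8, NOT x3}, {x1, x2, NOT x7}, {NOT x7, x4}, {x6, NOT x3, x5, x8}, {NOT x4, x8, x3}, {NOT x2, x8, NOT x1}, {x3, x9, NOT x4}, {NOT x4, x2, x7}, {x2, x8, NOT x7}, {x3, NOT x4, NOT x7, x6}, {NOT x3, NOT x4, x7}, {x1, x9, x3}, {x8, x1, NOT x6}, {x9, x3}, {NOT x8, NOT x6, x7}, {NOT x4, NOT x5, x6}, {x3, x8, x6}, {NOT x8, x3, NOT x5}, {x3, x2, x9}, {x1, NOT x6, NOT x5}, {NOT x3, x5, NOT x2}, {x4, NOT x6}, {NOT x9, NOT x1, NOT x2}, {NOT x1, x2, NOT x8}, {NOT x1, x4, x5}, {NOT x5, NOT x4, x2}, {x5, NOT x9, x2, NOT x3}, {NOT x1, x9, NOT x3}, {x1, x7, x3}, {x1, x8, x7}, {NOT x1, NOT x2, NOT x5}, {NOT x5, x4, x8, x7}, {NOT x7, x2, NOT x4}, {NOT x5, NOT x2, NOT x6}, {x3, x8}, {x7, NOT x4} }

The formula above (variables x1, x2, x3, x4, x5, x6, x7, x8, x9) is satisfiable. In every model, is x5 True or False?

False

Suppose x5 = true.
Branch on x1: set x1 = false.
The clause (NOT x6) is unit, so x6 = false.
The clause (NOT x4) is unit, so x4 = false.
The clause (NOT x7) is unit, so x7 = false.
The clause (NOT x8) is unit, so x8 = false.
Now (x8) is unsatisfied and unit — conflict.
Undo x1 and try x1 = true.
The clause (x8) is unit, so x8 = true.
The clause (x3) is unit, so x3 = true.
The clause (NOT x2) is unit, so x2 = false.
Now (x2) is unsatisfied and unit — conflict.
Either choice for x1 ends in contradiction.
So every satisfying assignment has x5 = False.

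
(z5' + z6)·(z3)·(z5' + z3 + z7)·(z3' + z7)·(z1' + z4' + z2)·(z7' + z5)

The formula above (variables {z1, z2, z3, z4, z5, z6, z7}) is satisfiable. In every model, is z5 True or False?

True

Suppose z5 = 0.
The clause (z3) is unit, so z3 = 1.
The clause (z7) is unit, so z7 = 1.
Now (z7') is unsatisfied and unit — conflict.
So every satisfying assignment has z5 = True.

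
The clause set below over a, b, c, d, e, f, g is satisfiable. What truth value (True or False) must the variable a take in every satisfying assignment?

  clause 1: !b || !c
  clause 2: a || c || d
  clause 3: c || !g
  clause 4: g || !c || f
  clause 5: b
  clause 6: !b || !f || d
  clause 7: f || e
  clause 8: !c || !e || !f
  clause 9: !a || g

False

Suppose a = true.
From the singleton clause (b), b = true.
From the singleton clause (!c), c = false.
From the singleton clause (!g), g = false.
But (g) is also a unit clause — contradiction.
So every satisfying assignment has a = False.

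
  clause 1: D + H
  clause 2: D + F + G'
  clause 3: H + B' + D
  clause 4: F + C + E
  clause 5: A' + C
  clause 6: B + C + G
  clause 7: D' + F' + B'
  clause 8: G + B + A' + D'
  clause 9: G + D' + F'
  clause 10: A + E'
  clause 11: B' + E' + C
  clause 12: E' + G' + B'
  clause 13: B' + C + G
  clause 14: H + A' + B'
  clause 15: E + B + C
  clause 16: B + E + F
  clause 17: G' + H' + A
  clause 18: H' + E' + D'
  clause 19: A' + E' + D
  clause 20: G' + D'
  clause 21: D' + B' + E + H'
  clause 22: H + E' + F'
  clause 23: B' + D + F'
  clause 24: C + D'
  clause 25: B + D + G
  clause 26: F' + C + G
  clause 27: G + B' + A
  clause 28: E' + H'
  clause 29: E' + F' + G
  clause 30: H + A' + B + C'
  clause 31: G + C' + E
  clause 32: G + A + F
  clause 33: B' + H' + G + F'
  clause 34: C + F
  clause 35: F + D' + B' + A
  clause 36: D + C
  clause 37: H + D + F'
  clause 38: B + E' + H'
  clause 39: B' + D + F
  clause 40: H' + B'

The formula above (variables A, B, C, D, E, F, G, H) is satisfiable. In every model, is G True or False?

True

Suppose G = 0.
Suppose D = 1.
Unit clause (F') forces F = 0.
Unit clause (C) forces C = 1.
Unit clause (E) forces E = 1.
Unit clause (A) forces A = 1.
Unit clause (B) forces B = 1.
Unit clause (H) forces H = 1.
But (H') is also a unit clause — contradiction.
Undo D and try D = 0.
Unit clause (H) forces H = 1.
Unit clause (B) forces B = 1.
But (B') is also a unit clause — contradiction.
Both values of D lead to a conflict.
So every satisfying assignment has G = True.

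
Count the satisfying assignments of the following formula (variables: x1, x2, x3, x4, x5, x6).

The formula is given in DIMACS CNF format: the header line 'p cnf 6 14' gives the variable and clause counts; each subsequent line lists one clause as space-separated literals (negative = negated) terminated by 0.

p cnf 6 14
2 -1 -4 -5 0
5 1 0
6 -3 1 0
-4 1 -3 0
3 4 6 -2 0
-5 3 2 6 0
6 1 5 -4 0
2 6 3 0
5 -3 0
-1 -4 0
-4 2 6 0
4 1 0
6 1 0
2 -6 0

There are 2^6 = 64 truth assignments over (x1, x2, x3, x4, x5, x6).
Split on x1. With x1 = True, the clauses containing x1 are satisfied and ¬x1 drops from the rest; 5 of the 2^5 = 32 assignments to the other variables satisfy what remains.
With x1 = False, by the same count on the reduced clause set, 1 assignment works.
(One model: x1=F, x2=T, x3=F, x4=T, x5=T, x6=T.)
Total: 5 + 1 = 6.

6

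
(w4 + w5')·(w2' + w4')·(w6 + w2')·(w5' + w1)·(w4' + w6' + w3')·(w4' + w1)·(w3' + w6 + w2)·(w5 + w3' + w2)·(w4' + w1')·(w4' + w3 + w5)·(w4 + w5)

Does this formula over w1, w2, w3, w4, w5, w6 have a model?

No, unsatisfiable

Suppose w4 = 1.
Unit clause (w2') forces w2 = 0.
Unit clause (w1) forces w1 = 1.
Now (w1') is unsatisfied and unit — conflict.
That branch fails; take w4 = 0 instead.
Unit clause (w5') forces w5 = 0.
Now (w5) is unsatisfied and unit — conflict.
Both values of w4 lead to a conflict.
No assignment satisfies every clause.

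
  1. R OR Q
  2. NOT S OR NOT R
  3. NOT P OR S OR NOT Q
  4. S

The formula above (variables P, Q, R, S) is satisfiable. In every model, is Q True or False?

Suppose Q = false.
Unit clause (R) forces R = true.
Unit clause (NOT S) forces S = false.
That conflicts with the unit clause (S).
So every satisfying assignment has Q = True.

True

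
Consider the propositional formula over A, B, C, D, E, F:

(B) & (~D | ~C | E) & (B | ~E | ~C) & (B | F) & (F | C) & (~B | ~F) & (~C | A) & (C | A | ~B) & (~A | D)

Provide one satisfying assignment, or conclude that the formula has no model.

From the singleton clause (B), B = 1.
From the singleton clause (~F), F = 0.
From the singleton clause (C), C = 1.
From the singleton clause (A), A = 1.
From the singleton clause (D), D = 1.
From the singleton clause (E), E = 1.
Every clause now holds.

A ↦ 1; B ↦ 1; C ↦ 1; D ↦ 1; E ↦ 1; F ↦ 0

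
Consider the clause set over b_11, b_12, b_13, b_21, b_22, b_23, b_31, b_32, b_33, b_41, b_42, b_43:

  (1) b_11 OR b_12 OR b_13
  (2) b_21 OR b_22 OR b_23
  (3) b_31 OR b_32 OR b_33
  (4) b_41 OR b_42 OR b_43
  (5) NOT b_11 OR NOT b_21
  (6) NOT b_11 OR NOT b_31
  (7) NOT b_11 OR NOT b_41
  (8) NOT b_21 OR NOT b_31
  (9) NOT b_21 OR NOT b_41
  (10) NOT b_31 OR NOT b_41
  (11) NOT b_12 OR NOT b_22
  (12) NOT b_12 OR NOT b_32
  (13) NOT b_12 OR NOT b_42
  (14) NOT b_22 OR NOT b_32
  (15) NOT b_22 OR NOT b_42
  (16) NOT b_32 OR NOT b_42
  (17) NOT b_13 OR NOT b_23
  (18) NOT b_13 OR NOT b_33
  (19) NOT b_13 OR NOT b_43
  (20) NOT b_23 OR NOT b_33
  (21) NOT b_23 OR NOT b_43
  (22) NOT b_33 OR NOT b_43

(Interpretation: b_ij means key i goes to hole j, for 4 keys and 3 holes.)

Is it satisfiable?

No, unsatisfiable

Branch on b_11: set b_11 = false.
Branch on b_12: set b_12 = true.
(NOT b_22) alone gives b_22 = false.
(NOT b_32) alone gives b_32 = false.
(NOT b_42) alone gives b_42 = false.
Branch on b_21: set b_21 = true.
(NOT b_31) alone gives b_31 = false.
(b_33) alone gives b_33 = true.
(NOT b_41) alone gives b_41 = false.
(b_43) alone gives b_43 = true.
That conflicts with the unit clause (NOT b_43).
So b_21 must be the other value — set b_21 = false.
(b_23) alone gives b_23 = true.
(NOT b_13) alone gives b_13 = false.
(NOT b_33) alone gives b_33 = false.
(b_31) alone gives b_31 = true.
(NOT b_41) alone gives b_41 = false.
(b_43) alone gives b_43 = true.
That conflicts with the unit clause (NOT b_43).
Neither b_21 = true nor b_21 = false works.
So b_12 must be the other value — set b_12 = false.
(b_13) alone gives b_13 = true.
(NOT b_23) alone gives b_23 = false.
(NOT b_33) alone gives b_33 = false.
(NOT b_43) alone gives b_43 = false.
Branch on b_21: set b_21 = true.
(NOT b_31) alone gives b_31 = false.
(b_32) alone gives b_32 = true.
(NOT b_41) alone gives b_41 = false.
(b_42) alone gives b_42 = true.
That conflicts with the unit clause (NOT b_42).
So b_21 must be the other value — set b_21 = false.
(b_22) alone gives b_22 = true.
(NOT b_32) alone gives b_32 = false.
(b_31) alone gives b_31 = true.
(NOT b_41) alone gives b_41 = false.
(b_42) alone gives b_42 = true.
That conflicts with the unit clause (NOT b_42).
Neither b_21 = true nor b_21 = false works.
Neither b_12 = true nor b_12 = false works.
So b_11 must be the other value — set b_11 = true.
(NOT b_21) alone gives b_21 = false.
(NOT b_31) alone gives b_31 = false.
(NOT b_41) alone gives b_41 = false.
Branch on b_22: set b_22 = true.
(NOT b_12) alone gives b_12 = false.
(NOT b_32) alone gives b_32 = false.
(b_33) alone gives b_33 = true.
(NOT b_42) alone gives b_42 = false.
(b_43) alone gives b_43 = true.
That conflicts with the unit clause (NOT b_43).
So b_22 must be the other value — set b_22 = false.
(b_23) alone gives b_23 = true.
(NOT b_13) alone gives b_13 = false.
(NOT b_33) alone gives b_33 = false.
(b_32) alone gives b_32 = true.
(NOT b_12) alone gives b_12 = false.
(NOT b_42) alone gives b_42 = false.
(b_43) alone gives b_43 = true.
That conflicts with the unit clause (NOT b_43).
Neither b_22 = true nor b_22 = false works.
Neither b_11 = true nor b_11 = false works.
No assignment satisfies every clause.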